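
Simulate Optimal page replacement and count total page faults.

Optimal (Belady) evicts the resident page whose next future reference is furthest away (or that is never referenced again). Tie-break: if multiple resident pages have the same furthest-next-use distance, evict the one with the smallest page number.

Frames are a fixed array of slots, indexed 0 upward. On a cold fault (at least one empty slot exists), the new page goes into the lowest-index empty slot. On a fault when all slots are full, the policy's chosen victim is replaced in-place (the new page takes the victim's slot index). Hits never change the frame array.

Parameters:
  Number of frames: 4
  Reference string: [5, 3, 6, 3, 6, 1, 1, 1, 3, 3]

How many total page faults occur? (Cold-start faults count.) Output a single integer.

Step 0: ref 5 → FAULT, frames=[5,-,-,-]
Step 1: ref 3 → FAULT, frames=[5,3,-,-]
Step 2: ref 6 → FAULT, frames=[5,3,6,-]
Step 3: ref 3 → HIT, frames=[5,3,6,-]
Step 4: ref 6 → HIT, frames=[5,3,6,-]
Step 5: ref 1 → FAULT, frames=[5,3,6,1]
Step 6: ref 1 → HIT, frames=[5,3,6,1]
Step 7: ref 1 → HIT, frames=[5,3,6,1]
Step 8: ref 3 → HIT, frames=[5,3,6,1]
Step 9: ref 3 → HIT, frames=[5,3,6,1]
Total faults: 4

Answer: 4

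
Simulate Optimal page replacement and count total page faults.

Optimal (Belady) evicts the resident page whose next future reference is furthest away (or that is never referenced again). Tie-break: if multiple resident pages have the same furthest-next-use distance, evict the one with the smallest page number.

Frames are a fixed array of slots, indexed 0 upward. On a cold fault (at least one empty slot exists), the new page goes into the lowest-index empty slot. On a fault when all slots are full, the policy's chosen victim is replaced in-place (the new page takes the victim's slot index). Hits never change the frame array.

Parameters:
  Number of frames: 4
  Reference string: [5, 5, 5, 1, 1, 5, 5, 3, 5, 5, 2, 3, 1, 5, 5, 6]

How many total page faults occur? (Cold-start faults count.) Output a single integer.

Answer: 5

Derivation:
Step 0: ref 5 → FAULT, frames=[5,-,-,-]
Step 1: ref 5 → HIT, frames=[5,-,-,-]
Step 2: ref 5 → HIT, frames=[5,-,-,-]
Step 3: ref 1 → FAULT, frames=[5,1,-,-]
Step 4: ref 1 → HIT, frames=[5,1,-,-]
Step 5: ref 5 → HIT, frames=[5,1,-,-]
Step 6: ref 5 → HIT, frames=[5,1,-,-]
Step 7: ref 3 → FAULT, frames=[5,1,3,-]
Step 8: ref 5 → HIT, frames=[5,1,3,-]
Step 9: ref 5 → HIT, frames=[5,1,3,-]
Step 10: ref 2 → FAULT, frames=[5,1,3,2]
Step 11: ref 3 → HIT, frames=[5,1,3,2]
Step 12: ref 1 → HIT, frames=[5,1,3,2]
Step 13: ref 5 → HIT, frames=[5,1,3,2]
Step 14: ref 5 → HIT, frames=[5,1,3,2]
Step 15: ref 6 → FAULT (evict 1), frames=[5,6,3,2]
Total faults: 5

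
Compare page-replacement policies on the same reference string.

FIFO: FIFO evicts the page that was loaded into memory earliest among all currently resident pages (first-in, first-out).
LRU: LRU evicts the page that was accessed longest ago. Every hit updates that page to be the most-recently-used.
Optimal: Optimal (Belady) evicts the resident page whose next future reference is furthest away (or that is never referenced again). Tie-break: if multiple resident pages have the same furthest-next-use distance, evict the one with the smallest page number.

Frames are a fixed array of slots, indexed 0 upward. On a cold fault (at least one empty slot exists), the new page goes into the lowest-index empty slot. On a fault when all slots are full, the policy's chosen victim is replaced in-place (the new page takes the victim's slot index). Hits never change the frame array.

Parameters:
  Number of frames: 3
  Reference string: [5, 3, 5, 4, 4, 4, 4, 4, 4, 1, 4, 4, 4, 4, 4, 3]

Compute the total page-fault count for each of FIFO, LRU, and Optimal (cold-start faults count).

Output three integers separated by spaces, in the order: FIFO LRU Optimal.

Answer: 4 5 4

Derivation:
--- FIFO ---
  step 0: ref 5 -> FAULT, frames=[5,-,-] (faults so far: 1)
  step 1: ref 3 -> FAULT, frames=[5,3,-] (faults so far: 2)
  step 2: ref 5 -> HIT, frames=[5,3,-] (faults so far: 2)
  step 3: ref 4 -> FAULT, frames=[5,3,4] (faults so far: 3)
  step 4: ref 4 -> HIT, frames=[5,3,4] (faults so far: 3)
  step 5: ref 4 -> HIT, frames=[5,3,4] (faults so far: 3)
  step 6: ref 4 -> HIT, frames=[5,3,4] (faults so far: 3)
  step 7: ref 4 -> HIT, frames=[5,3,4] (faults so far: 3)
  step 8: ref 4 -> HIT, frames=[5,3,4] (faults so far: 3)
  step 9: ref 1 -> FAULT, evict 5, frames=[1,3,4] (faults so far: 4)
  step 10: ref 4 -> HIT, frames=[1,3,4] (faults so far: 4)
  step 11: ref 4 -> HIT, frames=[1,3,4] (faults so far: 4)
  step 12: ref 4 -> HIT, frames=[1,3,4] (faults so far: 4)
  step 13: ref 4 -> HIT, frames=[1,3,4] (faults so far: 4)
  step 14: ref 4 -> HIT, frames=[1,3,4] (faults so far: 4)
  step 15: ref 3 -> HIT, frames=[1,3,4] (faults so far: 4)
  FIFO total faults: 4
--- LRU ---
  step 0: ref 5 -> FAULT, frames=[5,-,-] (faults so far: 1)
  step 1: ref 3 -> FAULT, frames=[5,3,-] (faults so far: 2)
  step 2: ref 5 -> HIT, frames=[5,3,-] (faults so far: 2)
  step 3: ref 4 -> FAULT, frames=[5,3,4] (faults so far: 3)
  step 4: ref 4 -> HIT, frames=[5,3,4] (faults so far: 3)
  step 5: ref 4 -> HIT, frames=[5,3,4] (faults so far: 3)
  step 6: ref 4 -> HIT, frames=[5,3,4] (faults so far: 3)
  step 7: ref 4 -> HIT, frames=[5,3,4] (faults so far: 3)
  step 8: ref 4 -> HIT, frames=[5,3,4] (faults so far: 3)
  step 9: ref 1 -> FAULT, evict 3, frames=[5,1,4] (faults so far: 4)
  step 10: ref 4 -> HIT, frames=[5,1,4] (faults so far: 4)
  step 11: ref 4 -> HIT, frames=[5,1,4] (faults so far: 4)
  step 12: ref 4 -> HIT, frames=[5,1,4] (faults so far: 4)
  step 13: ref 4 -> HIT, frames=[5,1,4] (faults so far: 4)
  step 14: ref 4 -> HIT, frames=[5,1,4] (faults so far: 4)
  step 15: ref 3 -> FAULT, evict 5, frames=[3,1,4] (faults so far: 5)
  LRU total faults: 5
--- Optimal ---
  step 0: ref 5 -> FAULT, frames=[5,-,-] (faults so far: 1)
  step 1: ref 3 -> FAULT, frames=[5,3,-] (faults so far: 2)
  step 2: ref 5 -> HIT, frames=[5,3,-] (faults so far: 2)
  step 3: ref 4 -> FAULT, frames=[5,3,4] (faults so far: 3)
  step 4: ref 4 -> HIT, frames=[5,3,4] (faults so far: 3)
  step 5: ref 4 -> HIT, frames=[5,3,4] (faults so far: 3)
  step 6: ref 4 -> HIT, frames=[5,3,4] (faults so far: 3)
  step 7: ref 4 -> HIT, frames=[5,3,4] (faults so far: 3)
  step 8: ref 4 -> HIT, frames=[5,3,4] (faults so far: 3)
  step 9: ref 1 -> FAULT, evict 5, frames=[1,3,4] (faults so far: 4)
  step 10: ref 4 -> HIT, frames=[1,3,4] (faults so far: 4)
  step 11: ref 4 -> HIT, frames=[1,3,4] (faults so far: 4)
  step 12: ref 4 -> HIT, frames=[1,3,4] (faults so far: 4)
  step 13: ref 4 -> HIT, frames=[1,3,4] (faults so far: 4)
  step 14: ref 4 -> HIT, frames=[1,3,4] (faults so far: 4)
  step 15: ref 3 -> HIT, frames=[1,3,4] (faults so far: 4)
  Optimal total faults: 4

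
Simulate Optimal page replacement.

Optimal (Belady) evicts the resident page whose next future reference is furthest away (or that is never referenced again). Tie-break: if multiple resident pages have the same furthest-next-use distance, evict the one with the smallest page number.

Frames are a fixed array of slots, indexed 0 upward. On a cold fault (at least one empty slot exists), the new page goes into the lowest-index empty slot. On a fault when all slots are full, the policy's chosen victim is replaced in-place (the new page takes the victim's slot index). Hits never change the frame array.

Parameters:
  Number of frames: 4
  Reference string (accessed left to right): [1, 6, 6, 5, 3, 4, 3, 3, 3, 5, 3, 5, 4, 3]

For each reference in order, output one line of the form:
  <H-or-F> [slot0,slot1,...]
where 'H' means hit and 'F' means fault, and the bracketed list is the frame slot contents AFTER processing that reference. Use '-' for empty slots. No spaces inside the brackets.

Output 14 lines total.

F [1,-,-,-]
F [1,6,-,-]
H [1,6,-,-]
F [1,6,5,-]
F [1,6,5,3]
F [4,6,5,3]
H [4,6,5,3]
H [4,6,5,3]
H [4,6,5,3]
H [4,6,5,3]
H [4,6,5,3]
H [4,6,5,3]
H [4,6,5,3]
H [4,6,5,3]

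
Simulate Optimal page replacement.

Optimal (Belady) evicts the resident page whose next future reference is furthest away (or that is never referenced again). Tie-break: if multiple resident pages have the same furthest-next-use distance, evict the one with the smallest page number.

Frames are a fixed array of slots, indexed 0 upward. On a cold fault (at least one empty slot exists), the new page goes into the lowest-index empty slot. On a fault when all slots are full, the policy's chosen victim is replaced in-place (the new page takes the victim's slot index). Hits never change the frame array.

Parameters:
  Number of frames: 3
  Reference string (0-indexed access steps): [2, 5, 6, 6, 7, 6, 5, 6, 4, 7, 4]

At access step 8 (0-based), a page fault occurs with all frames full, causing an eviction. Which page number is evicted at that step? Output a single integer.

Step 0: ref 2 -> FAULT, frames=[2,-,-]
Step 1: ref 5 -> FAULT, frames=[2,5,-]
Step 2: ref 6 -> FAULT, frames=[2,5,6]
Step 3: ref 6 -> HIT, frames=[2,5,6]
Step 4: ref 7 -> FAULT, evict 2, frames=[7,5,6]
Step 5: ref 6 -> HIT, frames=[7,5,6]
Step 6: ref 5 -> HIT, frames=[7,5,6]
Step 7: ref 6 -> HIT, frames=[7,5,6]
Step 8: ref 4 -> FAULT, evict 5, frames=[7,4,6]
At step 8: evicted page 5

Answer: 5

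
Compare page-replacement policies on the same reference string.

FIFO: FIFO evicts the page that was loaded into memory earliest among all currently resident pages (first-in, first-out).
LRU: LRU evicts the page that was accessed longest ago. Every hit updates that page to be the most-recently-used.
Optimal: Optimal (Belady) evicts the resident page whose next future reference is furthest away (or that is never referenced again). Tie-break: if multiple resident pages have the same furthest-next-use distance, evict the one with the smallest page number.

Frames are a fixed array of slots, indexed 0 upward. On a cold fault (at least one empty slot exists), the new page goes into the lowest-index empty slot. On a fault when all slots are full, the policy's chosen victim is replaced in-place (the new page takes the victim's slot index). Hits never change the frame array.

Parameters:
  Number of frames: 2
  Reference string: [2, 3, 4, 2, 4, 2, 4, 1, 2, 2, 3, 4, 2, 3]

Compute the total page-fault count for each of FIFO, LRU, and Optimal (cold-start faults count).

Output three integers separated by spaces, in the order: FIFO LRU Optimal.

--- FIFO ---
  step 0: ref 2 -> FAULT, frames=[2,-] (faults so far: 1)
  step 1: ref 3 -> FAULT, frames=[2,3] (faults so far: 2)
  step 2: ref 4 -> FAULT, evict 2, frames=[4,3] (faults so far: 3)
  step 3: ref 2 -> FAULT, evict 3, frames=[4,2] (faults so far: 4)
  step 4: ref 4 -> HIT, frames=[4,2] (faults so far: 4)
  step 5: ref 2 -> HIT, frames=[4,2] (faults so far: 4)
  step 6: ref 4 -> HIT, frames=[4,2] (faults so far: 4)
  step 7: ref 1 -> FAULT, evict 4, frames=[1,2] (faults so far: 5)
  step 8: ref 2 -> HIT, frames=[1,2] (faults so far: 5)
  step 9: ref 2 -> HIT, frames=[1,2] (faults so far: 5)
  step 10: ref 3 -> FAULT, evict 2, frames=[1,3] (faults so far: 6)
  step 11: ref 4 -> FAULT, evict 1, frames=[4,3] (faults so far: 7)
  step 12: ref 2 -> FAULT, evict 3, frames=[4,2] (faults so far: 8)
  step 13: ref 3 -> FAULT, evict 4, frames=[3,2] (faults so far: 9)
  FIFO total faults: 9
--- LRU ---
  step 0: ref 2 -> FAULT, frames=[2,-] (faults so far: 1)
  step 1: ref 3 -> FAULT, frames=[2,3] (faults so far: 2)
  step 2: ref 4 -> FAULT, evict 2, frames=[4,3] (faults so far: 3)
  step 3: ref 2 -> FAULT, evict 3, frames=[4,2] (faults so far: 4)
  step 4: ref 4 -> HIT, frames=[4,2] (faults so far: 4)
  step 5: ref 2 -> HIT, frames=[4,2] (faults so far: 4)
  step 6: ref 4 -> HIT, frames=[4,2] (faults so far: 4)
  step 7: ref 1 -> FAULT, evict 2, frames=[4,1] (faults so far: 5)
  step 8: ref 2 -> FAULT, evict 4, frames=[2,1] (faults so far: 6)
  step 9: ref 2 -> HIT, frames=[2,1] (faults so far: 6)
  step 10: ref 3 -> FAULT, evict 1, frames=[2,3] (faults so far: 7)
  step 11: ref 4 -> FAULT, evict 2, frames=[4,3] (faults so far: 8)
  step 12: ref 2 -> FAULT, evict 3, frames=[4,2] (faults so far: 9)
  step 13: ref 3 -> FAULT, evict 4, frames=[3,2] (faults so far: 10)
  LRU total faults: 10
--- Optimal ---
  step 0: ref 2 -> FAULT, frames=[2,-] (faults so far: 1)
  step 1: ref 3 -> FAULT, frames=[2,3] (faults so far: 2)
  step 2: ref 4 -> FAULT, evict 3, frames=[2,4] (faults so far: 3)
  step 3: ref 2 -> HIT, frames=[2,4] (faults so far: 3)
  step 4: ref 4 -> HIT, frames=[2,4] (faults so far: 3)
  step 5: ref 2 -> HIT, frames=[2,4] (faults so far: 3)
  step 6: ref 4 -> HIT, frames=[2,4] (faults so far: 3)
  step 7: ref 1 -> FAULT, evict 4, frames=[2,1] (faults so far: 4)
  step 8: ref 2 -> HIT, frames=[2,1] (faults so far: 4)
  step 9: ref 2 -> HIT, frames=[2,1] (faults so far: 4)
  step 10: ref 3 -> FAULT, evict 1, frames=[2,3] (faults so far: 5)
  step 11: ref 4 -> FAULT, evict 3, frames=[2,4] (faults so far: 6)
  step 12: ref 2 -> HIT, frames=[2,4] (faults so far: 6)
  step 13: ref 3 -> FAULT, evict 2, frames=[3,4] (faults so far: 7)
  Optimal total faults: 7

Answer: 9 10 7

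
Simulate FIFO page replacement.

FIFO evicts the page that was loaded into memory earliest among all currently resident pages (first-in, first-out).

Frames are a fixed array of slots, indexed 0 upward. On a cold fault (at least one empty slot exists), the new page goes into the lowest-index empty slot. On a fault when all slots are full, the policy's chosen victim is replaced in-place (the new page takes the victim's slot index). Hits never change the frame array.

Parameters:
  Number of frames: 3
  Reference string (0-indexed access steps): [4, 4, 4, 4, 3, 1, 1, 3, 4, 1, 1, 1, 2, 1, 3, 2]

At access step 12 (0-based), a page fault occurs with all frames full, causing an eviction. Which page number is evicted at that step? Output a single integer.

Step 0: ref 4 -> FAULT, frames=[4,-,-]
Step 1: ref 4 -> HIT, frames=[4,-,-]
Step 2: ref 4 -> HIT, frames=[4,-,-]
Step 3: ref 4 -> HIT, frames=[4,-,-]
Step 4: ref 3 -> FAULT, frames=[4,3,-]
Step 5: ref 1 -> FAULT, frames=[4,3,1]
Step 6: ref 1 -> HIT, frames=[4,3,1]
Step 7: ref 3 -> HIT, frames=[4,3,1]
Step 8: ref 4 -> HIT, frames=[4,3,1]
Step 9: ref 1 -> HIT, frames=[4,3,1]
Step 10: ref 1 -> HIT, frames=[4,3,1]
Step 11: ref 1 -> HIT, frames=[4,3,1]
Step 12: ref 2 -> FAULT, evict 4, frames=[2,3,1]
At step 12: evicted page 4

Answer: 4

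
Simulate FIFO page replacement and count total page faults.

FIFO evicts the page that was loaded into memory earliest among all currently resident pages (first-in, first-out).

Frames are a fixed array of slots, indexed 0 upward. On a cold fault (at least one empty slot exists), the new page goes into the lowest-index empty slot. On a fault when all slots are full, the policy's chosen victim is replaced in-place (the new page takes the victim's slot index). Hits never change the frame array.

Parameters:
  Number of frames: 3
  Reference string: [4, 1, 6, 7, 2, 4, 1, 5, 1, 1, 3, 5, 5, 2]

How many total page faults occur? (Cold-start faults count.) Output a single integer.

Answer: 10

Derivation:
Step 0: ref 4 → FAULT, frames=[4,-,-]
Step 1: ref 1 → FAULT, frames=[4,1,-]
Step 2: ref 6 → FAULT, frames=[4,1,6]
Step 3: ref 7 → FAULT (evict 4), frames=[7,1,6]
Step 4: ref 2 → FAULT (evict 1), frames=[7,2,6]
Step 5: ref 4 → FAULT (evict 6), frames=[7,2,4]
Step 6: ref 1 → FAULT (evict 7), frames=[1,2,4]
Step 7: ref 5 → FAULT (evict 2), frames=[1,5,4]
Step 8: ref 1 → HIT, frames=[1,5,4]
Step 9: ref 1 → HIT, frames=[1,5,4]
Step 10: ref 3 → FAULT (evict 4), frames=[1,5,3]
Step 11: ref 5 → HIT, frames=[1,5,3]
Step 12: ref 5 → HIT, frames=[1,5,3]
Step 13: ref 2 → FAULT (evict 1), frames=[2,5,3]
Total faults: 10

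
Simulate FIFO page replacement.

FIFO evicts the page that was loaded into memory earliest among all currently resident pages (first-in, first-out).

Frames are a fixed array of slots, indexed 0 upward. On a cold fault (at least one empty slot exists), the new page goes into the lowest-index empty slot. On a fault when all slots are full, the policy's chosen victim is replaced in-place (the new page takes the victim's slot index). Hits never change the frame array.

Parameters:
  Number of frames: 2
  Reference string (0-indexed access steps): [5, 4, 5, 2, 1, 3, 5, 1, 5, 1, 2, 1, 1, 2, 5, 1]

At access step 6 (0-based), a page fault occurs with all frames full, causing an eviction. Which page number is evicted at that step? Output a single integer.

Step 0: ref 5 -> FAULT, frames=[5,-]
Step 1: ref 4 -> FAULT, frames=[5,4]
Step 2: ref 5 -> HIT, frames=[5,4]
Step 3: ref 2 -> FAULT, evict 5, frames=[2,4]
Step 4: ref 1 -> FAULT, evict 4, frames=[2,1]
Step 5: ref 3 -> FAULT, evict 2, frames=[3,1]
Step 6: ref 5 -> FAULT, evict 1, frames=[3,5]
At step 6: evicted page 1

Answer: 1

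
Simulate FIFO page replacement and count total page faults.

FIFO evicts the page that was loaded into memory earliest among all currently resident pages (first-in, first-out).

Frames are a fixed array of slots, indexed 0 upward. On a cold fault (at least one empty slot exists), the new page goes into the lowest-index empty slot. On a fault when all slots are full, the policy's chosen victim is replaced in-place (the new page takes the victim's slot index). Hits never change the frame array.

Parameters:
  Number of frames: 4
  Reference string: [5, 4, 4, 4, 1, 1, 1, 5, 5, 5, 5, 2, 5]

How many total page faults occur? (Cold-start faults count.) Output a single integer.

Step 0: ref 5 → FAULT, frames=[5,-,-,-]
Step 1: ref 4 → FAULT, frames=[5,4,-,-]
Step 2: ref 4 → HIT, frames=[5,4,-,-]
Step 3: ref 4 → HIT, frames=[5,4,-,-]
Step 4: ref 1 → FAULT, frames=[5,4,1,-]
Step 5: ref 1 → HIT, frames=[5,4,1,-]
Step 6: ref 1 → HIT, frames=[5,4,1,-]
Step 7: ref 5 → HIT, frames=[5,4,1,-]
Step 8: ref 5 → HIT, frames=[5,4,1,-]
Step 9: ref 5 → HIT, frames=[5,4,1,-]
Step 10: ref 5 → HIT, frames=[5,4,1,-]
Step 11: ref 2 → FAULT, frames=[5,4,1,2]
Step 12: ref 5 → HIT, frames=[5,4,1,2]
Total faults: 4

Answer: 4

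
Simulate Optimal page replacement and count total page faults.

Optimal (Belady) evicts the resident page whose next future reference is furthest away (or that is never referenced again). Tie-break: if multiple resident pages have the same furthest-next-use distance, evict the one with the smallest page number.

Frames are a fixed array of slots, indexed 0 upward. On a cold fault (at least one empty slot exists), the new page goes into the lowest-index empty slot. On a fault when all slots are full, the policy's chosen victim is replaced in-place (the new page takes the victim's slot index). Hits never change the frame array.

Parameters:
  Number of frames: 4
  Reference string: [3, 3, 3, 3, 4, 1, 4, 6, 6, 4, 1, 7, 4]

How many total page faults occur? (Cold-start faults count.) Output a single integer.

Answer: 5

Derivation:
Step 0: ref 3 → FAULT, frames=[3,-,-,-]
Step 1: ref 3 → HIT, frames=[3,-,-,-]
Step 2: ref 3 → HIT, frames=[3,-,-,-]
Step 3: ref 3 → HIT, frames=[3,-,-,-]
Step 4: ref 4 → FAULT, frames=[3,4,-,-]
Step 5: ref 1 → FAULT, frames=[3,4,1,-]
Step 6: ref 4 → HIT, frames=[3,4,1,-]
Step 7: ref 6 → FAULT, frames=[3,4,1,6]
Step 8: ref 6 → HIT, frames=[3,4,1,6]
Step 9: ref 4 → HIT, frames=[3,4,1,6]
Step 10: ref 1 → HIT, frames=[3,4,1,6]
Step 11: ref 7 → FAULT (evict 1), frames=[3,4,7,6]
Step 12: ref 4 → HIT, frames=[3,4,7,6]
Total faults: 5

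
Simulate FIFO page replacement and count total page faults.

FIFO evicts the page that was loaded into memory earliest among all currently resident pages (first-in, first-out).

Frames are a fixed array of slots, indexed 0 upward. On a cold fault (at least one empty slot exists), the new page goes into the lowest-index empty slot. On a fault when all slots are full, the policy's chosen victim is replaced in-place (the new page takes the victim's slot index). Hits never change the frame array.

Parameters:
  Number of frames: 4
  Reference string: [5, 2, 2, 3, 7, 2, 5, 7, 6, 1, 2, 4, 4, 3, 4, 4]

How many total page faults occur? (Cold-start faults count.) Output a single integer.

Answer: 9

Derivation:
Step 0: ref 5 → FAULT, frames=[5,-,-,-]
Step 1: ref 2 → FAULT, frames=[5,2,-,-]
Step 2: ref 2 → HIT, frames=[5,2,-,-]
Step 3: ref 3 → FAULT, frames=[5,2,3,-]
Step 4: ref 7 → FAULT, frames=[5,2,3,7]
Step 5: ref 2 → HIT, frames=[5,2,3,7]
Step 6: ref 5 → HIT, frames=[5,2,3,7]
Step 7: ref 7 → HIT, frames=[5,2,3,7]
Step 8: ref 6 → FAULT (evict 5), frames=[6,2,3,7]
Step 9: ref 1 → FAULT (evict 2), frames=[6,1,3,7]
Step 10: ref 2 → FAULT (evict 3), frames=[6,1,2,7]
Step 11: ref 4 → FAULT (evict 7), frames=[6,1,2,4]
Step 12: ref 4 → HIT, frames=[6,1,2,4]
Step 13: ref 3 → FAULT (evict 6), frames=[3,1,2,4]
Step 14: ref 4 → HIT, frames=[3,1,2,4]
Step 15: ref 4 → HIT, frames=[3,1,2,4]
Total faults: 9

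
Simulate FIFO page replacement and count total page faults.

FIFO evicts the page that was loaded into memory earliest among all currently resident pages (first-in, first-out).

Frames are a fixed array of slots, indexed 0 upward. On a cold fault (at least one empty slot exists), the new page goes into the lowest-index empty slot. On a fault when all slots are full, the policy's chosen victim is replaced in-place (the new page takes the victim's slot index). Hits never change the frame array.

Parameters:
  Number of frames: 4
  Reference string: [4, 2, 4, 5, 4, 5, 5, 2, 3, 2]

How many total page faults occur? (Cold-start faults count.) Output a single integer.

Step 0: ref 4 → FAULT, frames=[4,-,-,-]
Step 1: ref 2 → FAULT, frames=[4,2,-,-]
Step 2: ref 4 → HIT, frames=[4,2,-,-]
Step 3: ref 5 → FAULT, frames=[4,2,5,-]
Step 4: ref 4 → HIT, frames=[4,2,5,-]
Step 5: ref 5 → HIT, frames=[4,2,5,-]
Step 6: ref 5 → HIT, frames=[4,2,5,-]
Step 7: ref 2 → HIT, frames=[4,2,5,-]
Step 8: ref 3 → FAULT, frames=[4,2,5,3]
Step 9: ref 2 → HIT, frames=[4,2,5,3]
Total faults: 4

Answer: 4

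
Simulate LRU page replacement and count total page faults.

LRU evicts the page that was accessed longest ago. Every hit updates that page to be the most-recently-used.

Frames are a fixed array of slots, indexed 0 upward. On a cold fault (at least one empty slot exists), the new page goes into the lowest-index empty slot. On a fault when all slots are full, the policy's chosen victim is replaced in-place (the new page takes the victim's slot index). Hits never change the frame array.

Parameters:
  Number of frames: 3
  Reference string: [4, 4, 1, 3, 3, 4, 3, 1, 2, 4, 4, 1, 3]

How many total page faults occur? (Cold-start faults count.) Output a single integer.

Answer: 6

Derivation:
Step 0: ref 4 → FAULT, frames=[4,-,-]
Step 1: ref 4 → HIT, frames=[4,-,-]
Step 2: ref 1 → FAULT, frames=[4,1,-]
Step 3: ref 3 → FAULT, frames=[4,1,3]
Step 4: ref 3 → HIT, frames=[4,1,3]
Step 5: ref 4 → HIT, frames=[4,1,3]
Step 6: ref 3 → HIT, frames=[4,1,3]
Step 7: ref 1 → HIT, frames=[4,1,3]
Step 8: ref 2 → FAULT (evict 4), frames=[2,1,3]
Step 9: ref 4 → FAULT (evict 3), frames=[2,1,4]
Step 10: ref 4 → HIT, frames=[2,1,4]
Step 11: ref 1 → HIT, frames=[2,1,4]
Step 12: ref 3 → FAULT (evict 2), frames=[3,1,4]
Total faults: 6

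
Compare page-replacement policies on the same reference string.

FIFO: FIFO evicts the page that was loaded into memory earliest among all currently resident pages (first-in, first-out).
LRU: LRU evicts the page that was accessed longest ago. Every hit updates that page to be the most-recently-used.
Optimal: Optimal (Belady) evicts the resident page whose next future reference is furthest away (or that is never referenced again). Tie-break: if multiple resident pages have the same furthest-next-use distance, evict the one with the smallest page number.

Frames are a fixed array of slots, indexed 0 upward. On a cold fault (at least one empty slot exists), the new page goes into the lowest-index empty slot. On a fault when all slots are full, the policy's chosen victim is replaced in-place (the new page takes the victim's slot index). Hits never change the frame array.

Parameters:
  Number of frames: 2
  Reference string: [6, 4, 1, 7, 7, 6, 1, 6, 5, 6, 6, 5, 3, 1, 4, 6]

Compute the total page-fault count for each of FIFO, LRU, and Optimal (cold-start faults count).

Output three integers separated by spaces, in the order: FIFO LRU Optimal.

--- FIFO ---
  step 0: ref 6 -> FAULT, frames=[6,-] (faults so far: 1)
  step 1: ref 4 -> FAULT, frames=[6,4] (faults so far: 2)
  step 2: ref 1 -> FAULT, evict 6, frames=[1,4] (faults so far: 3)
  step 3: ref 7 -> FAULT, evict 4, frames=[1,7] (faults so far: 4)
  step 4: ref 7 -> HIT, frames=[1,7] (faults so far: 4)
  step 5: ref 6 -> FAULT, evict 1, frames=[6,7] (faults so far: 5)
  step 6: ref 1 -> FAULT, evict 7, frames=[6,1] (faults so far: 6)
  step 7: ref 6 -> HIT, frames=[6,1] (faults so far: 6)
  step 8: ref 5 -> FAULT, evict 6, frames=[5,1] (faults so far: 7)
  step 9: ref 6 -> FAULT, evict 1, frames=[5,6] (faults so far: 8)
  step 10: ref 6 -> HIT, frames=[5,6] (faults so far: 8)
  step 11: ref 5 -> HIT, frames=[5,6] (faults so far: 8)
  step 12: ref 3 -> FAULT, evict 5, frames=[3,6] (faults so far: 9)
  step 13: ref 1 -> FAULT, evict 6, frames=[3,1] (faults so far: 10)
  step 14: ref 4 -> FAULT, evict 3, frames=[4,1] (faults so far: 11)
  step 15: ref 6 -> FAULT, evict 1, frames=[4,6] (faults so far: 12)
  FIFO total faults: 12
--- LRU ---
  step 0: ref 6 -> FAULT, frames=[6,-] (faults so far: 1)
  step 1: ref 4 -> FAULT, frames=[6,4] (faults so far: 2)
  step 2: ref 1 -> FAULT, evict 6, frames=[1,4] (faults so far: 3)
  step 3: ref 7 -> FAULT, evict 4, frames=[1,7] (faults so far: 4)
  step 4: ref 7 -> HIT, frames=[1,7] (faults so far: 4)
  step 5: ref 6 -> FAULT, evict 1, frames=[6,7] (faults so far: 5)
  step 6: ref 1 -> FAULT, evict 7, frames=[6,1] (faults so far: 6)
  step 7: ref 6 -> HIT, frames=[6,1] (faults so far: 6)
  step 8: ref 5 -> FAULT, evict 1, frames=[6,5] (faults so far: 7)
  step 9: ref 6 -> HIT, frames=[6,5] (faults so far: 7)
  step 10: ref 6 -> HIT, frames=[6,5] (faults so far: 7)
  step 11: ref 5 -> HIT, frames=[6,5] (faults so far: 7)
  step 12: ref 3 -> FAULT, evict 6, frames=[3,5] (faults so far: 8)
  step 13: ref 1 -> FAULT, evict 5, frames=[3,1] (faults so far: 9)
  step 14: ref 4 -> FAULT, evict 3, frames=[4,1] (faults so far: 10)
  step 15: ref 6 -> FAULT, evict 1, frames=[4,6] (faults so far: 11)
  LRU total faults: 11
--- Optimal ---
  step 0: ref 6 -> FAULT, frames=[6,-] (faults so far: 1)
  step 1: ref 4 -> FAULT, frames=[6,4] (faults so far: 2)
  step 2: ref 1 -> FAULT, evict 4, frames=[6,1] (faults so far: 3)
  step 3: ref 7 -> FAULT, evict 1, frames=[6,7] (faults so far: 4)
  step 4: ref 7 -> HIT, frames=[6,7] (faults so far: 4)
  step 5: ref 6 -> HIT, frames=[6,7] (faults so far: 4)
  step 6: ref 1 -> FAULT, evict 7, frames=[6,1] (faults so far: 5)
  step 7: ref 6 -> HIT, frames=[6,1] (faults so far: 5)
  step 8: ref 5 -> FAULT, evict 1, frames=[6,5] (faults so far: 6)
  step 9: ref 6 -> HIT, frames=[6,5] (faults so far: 6)
  step 10: ref 6 -> HIT, frames=[6,5] (faults so far: 6)
  step 11: ref 5 -> HIT, frames=[6,5] (faults so far: 6)
  step 12: ref 3 -> FAULT, evict 5, frames=[6,3] (faults so far: 7)
  step 13: ref 1 -> FAULT, evict 3, frames=[6,1] (faults so far: 8)
  step 14: ref 4 -> FAULT, evict 1, frames=[6,4] (faults so far: 9)
  step 15: ref 6 -> HIT, frames=[6,4] (faults so far: 9)
  Optimal total faults: 9

Answer: 12 11 9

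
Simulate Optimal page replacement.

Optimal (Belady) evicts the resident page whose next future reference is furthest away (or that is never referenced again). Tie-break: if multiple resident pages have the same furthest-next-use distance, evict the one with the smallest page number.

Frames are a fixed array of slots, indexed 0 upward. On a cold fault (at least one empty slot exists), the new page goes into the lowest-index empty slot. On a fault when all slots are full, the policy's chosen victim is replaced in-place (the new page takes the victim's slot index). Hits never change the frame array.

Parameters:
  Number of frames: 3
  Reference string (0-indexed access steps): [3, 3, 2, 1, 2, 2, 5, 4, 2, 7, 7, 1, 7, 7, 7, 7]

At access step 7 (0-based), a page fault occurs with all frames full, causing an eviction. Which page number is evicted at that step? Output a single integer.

Step 0: ref 3 -> FAULT, frames=[3,-,-]
Step 1: ref 3 -> HIT, frames=[3,-,-]
Step 2: ref 2 -> FAULT, frames=[3,2,-]
Step 3: ref 1 -> FAULT, frames=[3,2,1]
Step 4: ref 2 -> HIT, frames=[3,2,1]
Step 5: ref 2 -> HIT, frames=[3,2,1]
Step 6: ref 5 -> FAULT, evict 3, frames=[5,2,1]
Step 7: ref 4 -> FAULT, evict 5, frames=[4,2,1]
At step 7: evicted page 5

Answer: 5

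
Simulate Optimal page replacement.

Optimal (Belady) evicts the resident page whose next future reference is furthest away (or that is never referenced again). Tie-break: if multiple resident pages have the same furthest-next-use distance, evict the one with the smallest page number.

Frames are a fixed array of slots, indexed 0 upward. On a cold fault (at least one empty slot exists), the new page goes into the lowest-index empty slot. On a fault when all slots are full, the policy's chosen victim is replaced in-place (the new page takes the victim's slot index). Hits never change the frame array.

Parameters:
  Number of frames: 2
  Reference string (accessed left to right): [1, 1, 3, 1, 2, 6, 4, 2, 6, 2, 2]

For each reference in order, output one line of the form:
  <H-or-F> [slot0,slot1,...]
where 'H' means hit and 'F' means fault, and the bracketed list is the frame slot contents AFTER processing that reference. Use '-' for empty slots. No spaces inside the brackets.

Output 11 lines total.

F [1,-]
H [1,-]
F [1,3]
H [1,3]
F [2,3]
F [2,6]
F [2,4]
H [2,4]
F [2,6]
H [2,6]
H [2,6]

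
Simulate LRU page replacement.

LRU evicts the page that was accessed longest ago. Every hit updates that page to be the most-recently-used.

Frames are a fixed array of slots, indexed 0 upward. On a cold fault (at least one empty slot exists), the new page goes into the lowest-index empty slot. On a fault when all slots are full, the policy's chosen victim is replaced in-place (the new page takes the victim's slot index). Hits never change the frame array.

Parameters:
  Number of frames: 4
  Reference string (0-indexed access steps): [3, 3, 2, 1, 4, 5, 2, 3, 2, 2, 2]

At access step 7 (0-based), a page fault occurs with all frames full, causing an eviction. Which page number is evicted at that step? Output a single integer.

Answer: 1

Derivation:
Step 0: ref 3 -> FAULT, frames=[3,-,-,-]
Step 1: ref 3 -> HIT, frames=[3,-,-,-]
Step 2: ref 2 -> FAULT, frames=[3,2,-,-]
Step 3: ref 1 -> FAULT, frames=[3,2,1,-]
Step 4: ref 4 -> FAULT, frames=[3,2,1,4]
Step 5: ref 5 -> FAULT, evict 3, frames=[5,2,1,4]
Step 6: ref 2 -> HIT, frames=[5,2,1,4]
Step 7: ref 3 -> FAULT, evict 1, frames=[5,2,3,4]
At step 7: evicted page 1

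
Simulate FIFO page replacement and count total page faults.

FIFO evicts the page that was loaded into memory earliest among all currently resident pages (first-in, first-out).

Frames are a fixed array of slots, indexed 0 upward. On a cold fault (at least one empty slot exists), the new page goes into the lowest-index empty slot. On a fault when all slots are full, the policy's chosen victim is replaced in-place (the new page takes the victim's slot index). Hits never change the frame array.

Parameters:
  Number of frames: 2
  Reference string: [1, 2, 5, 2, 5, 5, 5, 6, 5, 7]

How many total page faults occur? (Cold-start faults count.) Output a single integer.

Step 0: ref 1 → FAULT, frames=[1,-]
Step 1: ref 2 → FAULT, frames=[1,2]
Step 2: ref 5 → FAULT (evict 1), frames=[5,2]
Step 3: ref 2 → HIT, frames=[5,2]
Step 4: ref 5 → HIT, frames=[5,2]
Step 5: ref 5 → HIT, frames=[5,2]
Step 6: ref 5 → HIT, frames=[5,2]
Step 7: ref 6 → FAULT (evict 2), frames=[5,6]
Step 8: ref 5 → HIT, frames=[5,6]
Step 9: ref 7 → FAULT (evict 5), frames=[7,6]
Total faults: 5

Answer: 5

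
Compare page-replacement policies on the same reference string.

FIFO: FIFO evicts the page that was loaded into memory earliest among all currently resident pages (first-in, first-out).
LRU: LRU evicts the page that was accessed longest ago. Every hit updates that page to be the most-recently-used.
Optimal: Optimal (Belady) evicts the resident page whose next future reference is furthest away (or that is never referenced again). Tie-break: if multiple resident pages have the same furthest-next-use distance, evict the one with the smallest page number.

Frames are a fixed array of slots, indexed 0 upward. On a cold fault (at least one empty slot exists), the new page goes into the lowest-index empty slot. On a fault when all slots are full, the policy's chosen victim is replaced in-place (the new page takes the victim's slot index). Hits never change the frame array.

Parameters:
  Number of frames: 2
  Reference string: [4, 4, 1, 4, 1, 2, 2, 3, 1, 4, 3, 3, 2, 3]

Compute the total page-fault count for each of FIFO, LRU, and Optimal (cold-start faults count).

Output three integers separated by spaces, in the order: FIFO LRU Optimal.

--- FIFO ---
  step 0: ref 4 -> FAULT, frames=[4,-] (faults so far: 1)
  step 1: ref 4 -> HIT, frames=[4,-] (faults so far: 1)
  step 2: ref 1 -> FAULT, frames=[4,1] (faults so far: 2)
  step 3: ref 4 -> HIT, frames=[4,1] (faults so far: 2)
  step 4: ref 1 -> HIT, frames=[4,1] (faults so far: 2)
  step 5: ref 2 -> FAULT, evict 4, frames=[2,1] (faults so far: 3)
  step 6: ref 2 -> HIT, frames=[2,1] (faults so far: 3)
  step 7: ref 3 -> FAULT, evict 1, frames=[2,3] (faults so far: 4)
  step 8: ref 1 -> FAULT, evict 2, frames=[1,3] (faults so far: 5)
  step 9: ref 4 -> FAULT, evict 3, frames=[1,4] (faults so far: 6)
  step 10: ref 3 -> FAULT, evict 1, frames=[3,4] (faults so far: 7)
  step 11: ref 3 -> HIT, frames=[3,4] (faults so far: 7)
  step 12: ref 2 -> FAULT, evict 4, frames=[3,2] (faults so far: 8)
  step 13: ref 3 -> HIT, frames=[3,2] (faults so far: 8)
  FIFO total faults: 8
--- LRU ---
  step 0: ref 4 -> FAULT, frames=[4,-] (faults so far: 1)
  step 1: ref 4 -> HIT, frames=[4,-] (faults so far: 1)
  step 2: ref 1 -> FAULT, frames=[4,1] (faults so far: 2)
  step 3: ref 4 -> HIT, frames=[4,1] (faults so far: 2)
  step 4: ref 1 -> HIT, frames=[4,1] (faults so far: 2)
  step 5: ref 2 -> FAULT, evict 4, frames=[2,1] (faults so far: 3)
  step 6: ref 2 -> HIT, frames=[2,1] (faults so far: 3)
  step 7: ref 3 -> FAULT, evict 1, frames=[2,3] (faults so far: 4)
  step 8: ref 1 -> FAULT, evict 2, frames=[1,3] (faults so far: 5)
  step 9: ref 4 -> FAULT, evict 3, frames=[1,4] (faults so far: 6)
  step 10: ref 3 -> FAULT, evict 1, frames=[3,4] (faults so far: 7)
  step 11: ref 3 -> HIT, frames=[3,4] (faults so far: 7)
  step 12: ref 2 -> FAULT, evict 4, frames=[3,2] (faults so far: 8)
  step 13: ref 3 -> HIT, frames=[3,2] (faults so far: 8)
  LRU total faults: 8
--- Optimal ---
  step 0: ref 4 -> FAULT, frames=[4,-] (faults so far: 1)
  step 1: ref 4 -> HIT, frames=[4,-] (faults so far: 1)
  step 2: ref 1 -> FAULT, frames=[4,1] (faults so far: 2)
  step 3: ref 4 -> HIT, frames=[4,1] (faults so far: 2)
  step 4: ref 1 -> HIT, frames=[4,1] (faults so far: 2)
  step 5: ref 2 -> FAULT, evict 4, frames=[2,1] (faults so far: 3)
  step 6: ref 2 -> HIT, frames=[2,1] (faults so far: 3)
  step 7: ref 3 -> FAULT, evict 2, frames=[3,1] (faults so far: 4)
  step 8: ref 1 -> HIT, frames=[3,1] (faults so far: 4)
  step 9: ref 4 -> FAULT, evict 1, frames=[3,4] (faults so far: 5)
  step 10: ref 3 -> HIT, frames=[3,4] (faults so far: 5)
  step 11: ref 3 -> HIT, frames=[3,4] (faults so far: 5)
  step 12: ref 2 -> FAULT, evict 4, frames=[3,2] (faults so far: 6)
  step 13: ref 3 -> HIT, frames=[3,2] (faults so far: 6)
  Optimal total faults: 6

Answer: 8 8 6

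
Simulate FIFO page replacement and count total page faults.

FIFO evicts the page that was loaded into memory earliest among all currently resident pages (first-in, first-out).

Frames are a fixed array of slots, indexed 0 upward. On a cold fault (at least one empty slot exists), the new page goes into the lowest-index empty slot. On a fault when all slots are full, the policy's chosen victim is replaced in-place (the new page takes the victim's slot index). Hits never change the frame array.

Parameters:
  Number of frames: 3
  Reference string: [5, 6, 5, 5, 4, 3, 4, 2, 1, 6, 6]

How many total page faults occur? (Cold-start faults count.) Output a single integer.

Answer: 7

Derivation:
Step 0: ref 5 → FAULT, frames=[5,-,-]
Step 1: ref 6 → FAULT, frames=[5,6,-]
Step 2: ref 5 → HIT, frames=[5,6,-]
Step 3: ref 5 → HIT, frames=[5,6,-]
Step 4: ref 4 → FAULT, frames=[5,6,4]
Step 5: ref 3 → FAULT (evict 5), frames=[3,6,4]
Step 6: ref 4 → HIT, frames=[3,6,4]
Step 7: ref 2 → FAULT (evict 6), frames=[3,2,4]
Step 8: ref 1 → FAULT (evict 4), frames=[3,2,1]
Step 9: ref 6 → FAULT (evict 3), frames=[6,2,1]
Step 10: ref 6 → HIT, frames=[6,2,1]
Total faults: 7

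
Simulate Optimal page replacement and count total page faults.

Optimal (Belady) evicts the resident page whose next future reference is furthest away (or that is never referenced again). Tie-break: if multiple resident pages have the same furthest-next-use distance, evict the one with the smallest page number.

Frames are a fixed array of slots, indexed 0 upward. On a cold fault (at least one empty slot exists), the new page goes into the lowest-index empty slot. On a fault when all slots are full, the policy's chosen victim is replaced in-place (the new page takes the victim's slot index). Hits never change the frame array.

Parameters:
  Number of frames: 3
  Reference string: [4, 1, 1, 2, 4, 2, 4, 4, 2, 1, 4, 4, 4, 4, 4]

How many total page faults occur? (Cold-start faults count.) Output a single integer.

Step 0: ref 4 → FAULT, frames=[4,-,-]
Step 1: ref 1 → FAULT, frames=[4,1,-]
Step 2: ref 1 → HIT, frames=[4,1,-]
Step 3: ref 2 → FAULT, frames=[4,1,2]
Step 4: ref 4 → HIT, frames=[4,1,2]
Step 5: ref 2 → HIT, frames=[4,1,2]
Step 6: ref 4 → HIT, frames=[4,1,2]
Step 7: ref 4 → HIT, frames=[4,1,2]
Step 8: ref 2 → HIT, frames=[4,1,2]
Step 9: ref 1 → HIT, frames=[4,1,2]
Step 10: ref 4 → HIT, frames=[4,1,2]
Step 11: ref 4 → HIT, frames=[4,1,2]
Step 12: ref 4 → HIT, frames=[4,1,2]
Step 13: ref 4 → HIT, frames=[4,1,2]
Step 14: ref 4 → HIT, frames=[4,1,2]
Total faults: 3

Answer: 3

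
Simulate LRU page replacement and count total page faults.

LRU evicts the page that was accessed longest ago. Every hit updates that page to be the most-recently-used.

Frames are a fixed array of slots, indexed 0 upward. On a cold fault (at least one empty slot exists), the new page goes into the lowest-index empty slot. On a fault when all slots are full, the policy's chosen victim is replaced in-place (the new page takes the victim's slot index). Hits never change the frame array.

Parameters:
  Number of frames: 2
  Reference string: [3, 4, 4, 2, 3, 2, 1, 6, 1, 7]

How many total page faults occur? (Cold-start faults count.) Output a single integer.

Step 0: ref 3 → FAULT, frames=[3,-]
Step 1: ref 4 → FAULT, frames=[3,4]
Step 2: ref 4 → HIT, frames=[3,4]
Step 3: ref 2 → FAULT (evict 3), frames=[2,4]
Step 4: ref 3 → FAULT (evict 4), frames=[2,3]
Step 5: ref 2 → HIT, frames=[2,3]
Step 6: ref 1 → FAULT (evict 3), frames=[2,1]
Step 7: ref 6 → FAULT (evict 2), frames=[6,1]
Step 8: ref 1 → HIT, frames=[6,1]
Step 9: ref 7 → FAULT (evict 6), frames=[7,1]
Total faults: 7

Answer: 7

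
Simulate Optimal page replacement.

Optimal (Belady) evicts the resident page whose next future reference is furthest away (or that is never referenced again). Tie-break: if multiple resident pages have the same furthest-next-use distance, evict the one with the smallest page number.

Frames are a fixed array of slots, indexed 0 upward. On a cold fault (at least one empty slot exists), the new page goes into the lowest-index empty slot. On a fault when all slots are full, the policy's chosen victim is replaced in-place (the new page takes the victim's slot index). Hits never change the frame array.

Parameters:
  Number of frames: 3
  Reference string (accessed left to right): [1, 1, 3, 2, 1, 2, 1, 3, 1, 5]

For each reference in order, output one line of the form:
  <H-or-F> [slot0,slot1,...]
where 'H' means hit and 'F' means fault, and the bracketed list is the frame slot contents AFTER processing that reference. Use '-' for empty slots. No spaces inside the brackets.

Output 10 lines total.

F [1,-,-]
H [1,-,-]
F [1,3,-]
F [1,3,2]
H [1,3,2]
H [1,3,2]
H [1,3,2]
H [1,3,2]
H [1,3,2]
F [5,3,2]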